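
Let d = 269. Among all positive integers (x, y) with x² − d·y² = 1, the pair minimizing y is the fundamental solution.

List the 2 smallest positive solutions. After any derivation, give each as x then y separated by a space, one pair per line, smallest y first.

13449 820
361751201 22056360

d=269: √d = [16; 2,2,32] (ℓ=3, odd), read p_5/q_5
step 0: (16, 1)  from 16·(1,0) + (0,1)
…
step 4: (5396, 329)  from 2·(2657,162) + (82,5)
step 5: (13449, 820)  from 2·(5396,329) + (2657,162)
(x₁, y₁) = (13449, 820);  13449² − 269·820² = 1 ✓
n=2: (13449,820)∘(13449,820) = (13449·13449+269·820·820, 13449·820+820·13449) = (361751201,22056360)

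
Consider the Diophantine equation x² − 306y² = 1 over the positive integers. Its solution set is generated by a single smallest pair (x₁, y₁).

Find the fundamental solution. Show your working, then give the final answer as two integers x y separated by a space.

35 2

√306 = [17; 2,34, …], period ℓ=2 (even) → k=1
a_0=17:  p_0=17·1+0=17,  q_0=17·0+1=1
a_1=2:  p_1=2·17+1=35,  q_1=2·1+0=2
→ (35, 2).  Check: 35²=1225, 306·2²=1224, difference 1.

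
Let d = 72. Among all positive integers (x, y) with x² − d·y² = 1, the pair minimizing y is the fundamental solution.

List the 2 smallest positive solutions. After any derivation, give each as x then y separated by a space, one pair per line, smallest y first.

17 2
577 68

d=72: √d = [8; 2,16] (ℓ=2, even), read p_1/q_1
a_0=8:  p_0=8·1+0=8,  q_0=8·0+1=1
a_1=2:  p_1=2·8+1=17,  q_1=2·1+0=2
fundamental: x₁=17, y₁=2  (since 289 − 72·4 = 1)
(17+2√72)^2 = 577 + 68√72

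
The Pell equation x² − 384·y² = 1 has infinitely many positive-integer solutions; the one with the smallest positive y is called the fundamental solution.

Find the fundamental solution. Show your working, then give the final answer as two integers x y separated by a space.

√384 = [19; 1,1,2,9,2,1,1,38, …], period ℓ=8 (even) → k=7
a_0=19:  p_0=19·1+0=19,  q_0=19·0+1=1
a_1=1:  p_1=1·19+1=20,  q_1=1·1+0=1
a_2=1:  p_2=1·20+19=39,  q_2=1·1+1=2
a_3=2:  p_3=2·39+20=98,  q_3=2·2+1=5
…
a_5=2:  p_5=2·921+98=1940,  q_5=2·47+5=99
a_6=1:  p_6=1·1940+921=2861,  q_6=1·99+47=146
a_7=1:  p_7=1·2861+1940=4801,  q_7=1·146+99=245
→ (4801, 245).  Check: 4801²=23049601, 384·245²=23049600, difference 1.

4801 245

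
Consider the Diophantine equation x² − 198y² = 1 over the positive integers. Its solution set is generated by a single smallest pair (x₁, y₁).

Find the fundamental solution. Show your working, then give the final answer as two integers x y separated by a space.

197 14

d=198: √d = [14; 14,28] (ℓ=2, even), read p_1/q_1
i=0: a=14 ⇒ p=14, q=1
i=1: a=14 ⇒ p=197, q=14
fundamental: x₁=197, y₁=14  (since 38809 − 198·196 = 1)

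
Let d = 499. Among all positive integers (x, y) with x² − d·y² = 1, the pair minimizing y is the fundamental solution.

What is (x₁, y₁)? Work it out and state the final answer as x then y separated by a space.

4490 201

d=499: √d = [22; 2,1,21,1,2,44] (ℓ=6, even), read p_5/q_5
step 0: (22, 1)  from 22·(1,0) + (0,1)
step 1: (45, 2)  from 2·(22,1) + (1,0)
…
step 4: (1519, 68)  from 1·(1452,65) + (67,3)
step 5: (4490, 201)  from 2·(1519,68) + (1452,65)
fundamental: x₁=4490, y₁=201  (since 20160100 − 499·40401 = 1)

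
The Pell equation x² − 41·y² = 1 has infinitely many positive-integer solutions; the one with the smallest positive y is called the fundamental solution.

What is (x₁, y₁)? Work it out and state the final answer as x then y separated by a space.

2049 320

√41 = [6; 2,2,12, …], period ℓ=3 (odd) → k=5
step 0: (6, 1)  from 6·(1,0) + (0,1)
…
step 2: (32, 5)  from 2·(13,2) + (6,1)
…
step 4: (826, 129)  from 2·(397,62) + (32,5)
step 5: (2049, 320)  from 2·(826,129) + (397,62)
fundamental: x₁=2049, y₁=320  (since 4198401 − 41·102400 = 1)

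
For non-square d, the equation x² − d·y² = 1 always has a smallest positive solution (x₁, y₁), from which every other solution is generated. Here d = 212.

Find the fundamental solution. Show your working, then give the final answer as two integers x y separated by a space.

√212 = [14; 1,1,3,1,1,…,1,1,28, …], period ℓ=14 (even) → k=13
k=0  a_k=14  p_k/q_k = 14/1
…
k=4  a_k=1  p_k/q_k = 131/9
k=5  a_k=1  p_k/q_k = 233/16
…
k=7  a_k=6  p_k/q_k = 2417/166
…
k=10  a_k=1  p_k/q_k = 7979/548
k=11  a_k=3  p_k/q_k = 29135/2001
k=12  a_k=1  p_k/q_k = 37114/2549
k=13  a_k=1  p_k/q_k = 66249/4550
→ (66249, 4550).  Check: 66249²=4388930001, 212·4550²=4388930000, difference 1.

66249 4550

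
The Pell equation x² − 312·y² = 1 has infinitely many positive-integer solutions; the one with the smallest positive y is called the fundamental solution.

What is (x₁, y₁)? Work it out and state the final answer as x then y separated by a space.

53 3

√312 = [17; 1,1,1,34, …], period ℓ=4 (even) → k=3
a_0=17:  p_0=17·1+0=17,  q_0=17·0+1=1
a_1=1:  p_1=1·17+1=18,  q_1=1·1+0=1
a_2=1:  p_2=1·18+17=35,  q_2=1·1+1=2
a_3=1:  p_3=1·35+18=53,  q_3=1·2+1=3
(x₁, y₁) = (53, 3);  53² − 312·3² = 1 ✓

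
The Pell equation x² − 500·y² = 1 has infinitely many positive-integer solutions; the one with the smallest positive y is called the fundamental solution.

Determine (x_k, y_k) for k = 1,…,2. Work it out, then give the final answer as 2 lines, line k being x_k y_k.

d=500: √d = [22; 2,1,3,2,1,…,1,2,44] (ℓ=14, even), read p_13/q_13
k=0  a_k=22  p_k/q_k = 22/1
…
k=2  a_k=1  p_k/q_k = 67/3
k=3  a_k=3  p_k/q_k = 246/11
k=4  a_k=2  p_k/q_k = 559/25
k=5  a_k=1  p_k/q_k = 805/36
k=6  a_k=1  p_k/q_k = 1364/61
…
k=9  a_k=1  p_k/q_k = 30254/1353
k=10  a_k=2  p_k/q_k = 76317/3413
k=11  a_k=3  p_k/q_k = 259205/11592
k=12  a_k=1  p_k/q_k = 335522/15005
k=13  a_k=2  p_k/q_k = 930249/41602
(x₁, y₁) = (930249, 41602);  930249² − 500·41602² = 1 ✓
(x_2, y_2) = (930249·930249 + 500·41602·41602, 930249·41602 + 41602·930249) = (1730726404001, 77400437796)

930249 41602
1730726404001 77400437796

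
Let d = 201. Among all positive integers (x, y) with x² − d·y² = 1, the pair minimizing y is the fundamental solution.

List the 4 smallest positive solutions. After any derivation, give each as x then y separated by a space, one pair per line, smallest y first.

515095 36332
530645718049 37428863080
546665912276384215 38558840456348868
563169756167477608732801 39722931849688611461840

d=201: √d = [14; 5,1,1,1,2,…,1,5,28] (ℓ=14, even), read p_13/q_13
step 0: (14, 1)  from 14·(1,0) + (0,1)
…
step 5: (638, 45)  from 2·(241,17) + (156,11)
step 6: (879, 62)  from 1·(638,45) + (241,17)
…
step 8: (8549, 603)  from 1·(7670,541) + (879,62)
…
step 10: (33317, 2350)  from 1·(24768,1747) + (8549,603)
…
step 12: (91402, 6447)  from 1·(58085,4097) + (33317,2350)
step 13: (515095, 36332)  from 5·(91402,6447) + (58085,4097)
(x₁, y₁) = (515095, 36332);  515095² − 201·36332² = 1 ✓
(515095+36332√201)^2 = 530645718049 + 37428863080√201
(515095+36332√201)^3 = 546665912276384215 + 38558840456348868√201
(515095+36332√201)^4 = 563169756167477608732801 + 39722931849688611461840√201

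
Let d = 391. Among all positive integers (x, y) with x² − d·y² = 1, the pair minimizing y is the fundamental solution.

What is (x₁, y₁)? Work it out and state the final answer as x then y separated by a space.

7338680 371133

d=391: √d = [19; 1,3,2,2,1,…,3,1,38] (ℓ=16, even), read p_15/q_15
a_0=19:  p_0=19·1+0=19,  q_0=19·0+1=1
…
a_6=1:  p_6=1·613+435=1048,  q_6=1·31+22=53
a_7=2:  p_7=2·1048+613=2709,  q_7=2·53+31=137
a_8=19:  p_8=19·2709+1048=52519,  q_8=19·137+53=2656
…
a_10=1:  p_10=1·107747+52519=160266,  q_10=1·5449+2656=8105
…
a_14=3:  p_14=3·1660597+696292=5678083,  q_14=3·83980+35213=287153
a_15=1:  p_15=1·5678083+1660597=7338680,  q_15=1·287153+83980=371133
fundamental: x₁=7338680, y₁=371133  (since 53856224142400 − 391·137739703689 = 1)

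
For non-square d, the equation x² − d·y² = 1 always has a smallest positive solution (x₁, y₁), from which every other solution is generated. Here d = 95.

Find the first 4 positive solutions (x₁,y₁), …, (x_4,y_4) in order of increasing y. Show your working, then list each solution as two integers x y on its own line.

√95 = [9; 1,2,1,18, …], period ℓ=4 (even) → k=3
k=0  a_k=9  p_k/q_k = 9/1
k=1  a_k=1  p_k/q_k = 10/1
k=2  a_k=2  p_k/q_k = 29/3
k=3  a_k=1  p_k/q_k = 39/4
fundamental: x₁=39, y₁=4  (since 1521 − 95·16 = 1)
(39+4√95)^2 = 3041 + 312√95
(39+4√95)^3 = 237159 + 24332√95
(39+4√95)^4 = 18495361 + 1897584√95

39 4
3041 312
237159 24332
18495361 1897584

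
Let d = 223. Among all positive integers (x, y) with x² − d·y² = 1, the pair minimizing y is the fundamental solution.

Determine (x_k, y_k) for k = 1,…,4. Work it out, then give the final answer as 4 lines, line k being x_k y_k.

224 15
100351 6720
44957024 3010545
20140646401 1348717440

√223 = [14; 1,13,1,28, …], period ℓ=4 (even) → k=3
a_0=14:  p_0=14·1+0=14,  q_0=14·0+1=1
…
a_2=13:  p_2=13·15+14=209,  q_2=13·1+1=14
a_3=1:  p_3=1·209+15=224,  q_3=1·14+1=15
(x₁, y₁) = (224, 15);  224² − 223·15² = 1 ✓
n=2: (224,15)∘(224,15) = (224·224+223·15·15, 224·15+15·224) = (100351,6720)
n=3: (100351,6720)∘(224,15) = (224·100351+223·15·6720, 224·6720+15·100351) = (44957024,3010545)
n=4: (44957024,3010545)∘(224,15) = (224·44957024+223·15·3010545, 224·3010545+15·44957024) = (20140646401,1348717440)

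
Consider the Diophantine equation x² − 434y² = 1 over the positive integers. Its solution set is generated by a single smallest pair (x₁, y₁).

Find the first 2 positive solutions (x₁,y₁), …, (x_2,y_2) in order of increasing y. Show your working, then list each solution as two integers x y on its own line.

125 6
31249 1500

[20; 1,4,1,40] for √434; ℓ=4 ⇒ convergent index 3
step 0: (20, 1)  from 20·(1,0) + (0,1)
step 1: (21, 1)  from 1·(20,1) + (1,0)
step 2: (104, 5)  from 4·(21,1) + (20,1)
step 3: (125, 6)  from 1·(104,5) + (21,1)
fundamental: x₁=125, y₁=6  (since 15625 − 434·36 = 1)
(125+6√434)^2 = 31249 + 1500√434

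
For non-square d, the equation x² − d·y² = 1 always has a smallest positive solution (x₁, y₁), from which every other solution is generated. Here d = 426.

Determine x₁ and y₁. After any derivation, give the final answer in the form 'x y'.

88751 4300

d=426: √d = [20; 1,1,1,3,2,6,2,3,1,1,1,40] (ℓ=12, even), read p_11/q_11
step 0: (20, 1)  from 20·(1,0) + (0,1)
step 1: (21, 1)  from 1·(20,1) + (1,0)
…
step 6: (3323, 161)  from 6·(516,25) + (227,11)
…
step 9: (31971, 1549)  from 1·(24809,1202) + (7162,347)
step 10: (56780, 2751)  from 1·(31971,1549) + (24809,1202)
step 11: (88751, 4300)  from 1·(56780,2751) + (31971,1549)
fundamental: x₁=88751, y₁=4300  (since 7876740001 − 426·18490000 = 1)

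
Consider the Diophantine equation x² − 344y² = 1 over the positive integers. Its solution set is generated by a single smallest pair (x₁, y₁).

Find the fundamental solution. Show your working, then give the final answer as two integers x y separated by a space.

√344 = [18; 1,1,4,1,3,1,4,1,1,36, …], period ℓ=10 (even) → k=9
i=0: a=18 ⇒ p=18, q=1
i=1: a=1 ⇒ p=19, q=1
i=2: a=1 ⇒ p=37, q=2
i=3: a=4 ⇒ p=167, q=9
i=4: a=1 ⇒ p=204, q=11
i=5: a=3 ⇒ p=779, q=42
i=6: a=1 ⇒ p=983, q=53
i=7: a=4 ⇒ p=4711, q=254
i=8: a=1 ⇒ p=5694, q=307
i=9: a=1 ⇒ p=10405, q=561
fundamental: x₁=10405, y₁=561  (since 108264025 − 344·314721 = 1)

10405 561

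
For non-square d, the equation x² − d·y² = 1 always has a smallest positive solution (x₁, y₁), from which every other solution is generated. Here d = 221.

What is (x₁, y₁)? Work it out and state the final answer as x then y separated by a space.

1665 112

d=221: √d = [14; 1,6,2,6,1,28] (ℓ=6, even), read p_5/q_5
k=0  a_k=14  p_k/q_k = 14/1
…
k=4  a_k=6  p_k/q_k = 1442/97
k=5  a_k=1  p_k/q_k = 1665/112
→ (1665, 112).  Check: 1665²=2772225, 221·112²=2772224, difference 1.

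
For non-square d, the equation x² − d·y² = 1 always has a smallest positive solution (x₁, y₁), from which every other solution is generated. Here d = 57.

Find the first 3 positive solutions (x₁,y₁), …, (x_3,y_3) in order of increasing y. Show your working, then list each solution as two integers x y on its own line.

151 20
45601 6040
13771351 1824060

√57 = [7; 1,1,4,1,1,14, …], period ℓ=6 (even) → k=5
step 0: (7, 1)  from 7·(1,0) + (0,1)
step 1: (8, 1)  from 1·(7,1) + (1,0)
…
step 3: (68, 9)  from 4·(15,2) + (8,1)
step 4: (83, 11)  from 1·(68,9) + (15,2)
step 5: (151, 20)  from 1·(83,11) + (68,9)
(x₁, y₁) = (151, 20);  151² − 57·20² = 1 ✓
k=2:  x_2 = 151·151+57·20·20 = 45601,  y_2 = 151·20+20·151 = 6040
k=3:  x_3 = 151·45601+57·20·6040 = 13771351,  y_3 = 151·6040+20·45601 = 1824060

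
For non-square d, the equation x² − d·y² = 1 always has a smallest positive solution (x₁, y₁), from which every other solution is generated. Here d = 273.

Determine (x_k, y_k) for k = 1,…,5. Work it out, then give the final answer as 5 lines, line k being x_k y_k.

727 44
1057057 63976
1536960151 93021060
2234739002497 135252557264
3249308972670487 196657125240796

d=273: √d = [16; 1,1,10,1,1,32] (ℓ=6, even), read p_5/q_5
k=0  a_k=16  p_k/q_k = 16/1
…
k=4  a_k=1  p_k/q_k = 380/23
k=5  a_k=1  p_k/q_k = 727/44
(x₁, y₁) = (727, 44);  727² − 273·44² = 1 ✓
k=2:  x_2 = 727·727+273·44·44 = 1057057,  y_2 = 727·44+44·727 = 63976
k=3:  x_3 = 727·1057057+273·44·63976 = 1536960151,  y_3 = 727·63976+44·1057057 = 93021060
k=4:  x_4 = 727·1536960151+273·44·93021060 = 2234739002497,  y_4 = 727·93021060+44·1536960151 = 135252557264
k=5:  x_5 = 727·2234739002497+273·44·135252557264 = 3249308972670487,  y_5 = 727·135252557264+44·2234739002497 = 196657125240796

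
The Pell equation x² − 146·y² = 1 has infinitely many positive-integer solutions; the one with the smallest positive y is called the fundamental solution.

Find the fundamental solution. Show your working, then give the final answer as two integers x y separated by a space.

145 12

√146 = [12; 12,24, …], period ℓ=2 (even) → k=1
step 0: (12, 1)  from 12·(1,0) + (0,1)
step 1: (145, 12)  from 12·(12,1) + (1,0)
(x₁, y₁) = (145, 12);  145² − 146·12² = 1 ✓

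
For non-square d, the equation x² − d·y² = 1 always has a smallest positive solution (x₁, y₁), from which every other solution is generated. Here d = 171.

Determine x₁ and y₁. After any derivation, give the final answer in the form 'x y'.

[13; 13,26] for √171; ℓ=2 ⇒ convergent index 1
step 0: (13, 1)  from 13·(1,0) + (0,1)
step 1: (170, 13)  from 13·(13,1) + (1,0)
(x₁, y₁) = (170, 13);  170² − 171·13² = 1 ✓

170 13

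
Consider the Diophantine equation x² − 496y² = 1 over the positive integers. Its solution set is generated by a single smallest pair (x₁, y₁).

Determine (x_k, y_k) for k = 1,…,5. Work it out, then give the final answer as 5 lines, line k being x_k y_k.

4620799 207480
42703566796801 1917446753040
394649197502177907199 17720272078000750440
3647189234337689639247667201 163763630995505661818050080
33705856733676329245494460531519999 1513437644680785412974289982477400

[22; 3,1,2,4,1,…,1,3,44] for √496; ℓ=16 ⇒ convergent index 15
step 0: (22, 1)  from 22·(1,0) + (0,1)
…
step 3: (245, 11)  from 2·(89,4) + (67,3)
…
step 7: (6080, 273)  from 2·(2383,107) + (1314,59)
…
step 9: (35166, 1579)  from 2·(14543,653) + (6080,273)
…
step 11: (84875, 3811)  from 1·(49709,2232) + (35166,1579)
…
step 14: (1252502, 56239)  from 1·(863293,38763) + (389209,17476)
step 15: (4620799, 207480)  from 3·(1252502,56239) + (863293,38763)
(x₁, y₁) = (4620799, 207480);  4620799² − 496·207480² = 1 ✓
k=2:  x_2 = 4620799·4620799+496·207480·207480 = 42703566796801,  y_2 = 4620799·207480+207480·4620799 = 1917446753040
k=3:  x_3 = 4620799·42703566796801+496·207480·1917446753040 = 394649197502177907199,  y_3 = 4620799·1917446753040+207480·42703566796801 = 17720272078000750440
k=4:  x_4 = 4620799·394649197502177907199+496·207480·17720272078000750440 = 3647189234337689639247667201,  y_4 = 4620799·17720272078000750440+207480·394649197502177907199 = 163763630995505661818050080
k=5:  x_5 = 4620799·3647189234337689639247667201+496·207480·163763630995505661818050080 = 33705856733676329245494460531519999,  y_5 = 4620799·163763630995505661818050080+207480·3647189234337689639247667201 = 1513437644680785412974289982477400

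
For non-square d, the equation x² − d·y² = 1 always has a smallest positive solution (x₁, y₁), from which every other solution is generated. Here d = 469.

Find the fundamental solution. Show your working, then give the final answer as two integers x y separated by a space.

d=469: √d = [21; 1,1,1,10,6,10,1,1,1,42] (ℓ=10, even), read p_9/q_9
i=0: a=21 ⇒ p=21, q=1
i=1: a=1 ⇒ p=22, q=1
i=2: a=1 ⇒ p=43, q=2
…
i=4: a=10 ⇒ p=693, q=32
…
i=6: a=10 ⇒ p=42923, q=1982
i=7: a=1 ⇒ p=47146, q=2177
i=8: a=1 ⇒ p=90069, q=4159
i=9: a=1 ⇒ p=137215, q=6336
→ (137215, 6336).  Check: 137215²=18827956225, 469·6336²=18827956224, difference 1.

137215 6336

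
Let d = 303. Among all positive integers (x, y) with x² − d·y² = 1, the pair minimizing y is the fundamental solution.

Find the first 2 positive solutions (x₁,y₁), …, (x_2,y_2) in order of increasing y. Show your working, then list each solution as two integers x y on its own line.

[17; 2,2,5,2,2,34] for √303; ℓ=6 ⇒ convergent index 5
k=0  a_k=17  p_k/q_k = 17/1
k=1  a_k=2  p_k/q_k = 35/2
k=2  a_k=2  p_k/q_k = 87/5
k=3  a_k=5  p_k/q_k = 470/27
k=4  a_k=2  p_k/q_k = 1027/59
k=5  a_k=2  p_k/q_k = 2524/145
fundamental: x₁=2524, y₁=145  (since 6370576 − 303·21025 = 1)
(2524+145√303)^2 = 12741151 + 731960√303

2524 145
12741151 731960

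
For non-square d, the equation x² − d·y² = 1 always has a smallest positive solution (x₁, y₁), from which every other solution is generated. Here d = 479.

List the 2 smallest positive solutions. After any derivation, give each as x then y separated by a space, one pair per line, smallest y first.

2989440 136591
17873503027199 816661198080

√479 = [21; 1,7,1,3,2,21,2,3,1,7,1,42, …], period ℓ=12 (even) → k=11
k=0  a_k=21  p_k/q_k = 21/1
k=1  a_k=1  p_k/q_k = 22/1
…
k=3  a_k=1  p_k/q_k = 197/9
…
k=5  a_k=2  p_k/q_k = 1729/79
k=6  a_k=21  p_k/q_k = 37075/1694
k=7  a_k=2  p_k/q_k = 75879/3467
k=8  a_k=3  p_k/q_k = 264712/12095
k=9  a_k=1  p_k/q_k = 340591/15562
k=10  a_k=7  p_k/q_k = 2648849/121029
k=11  a_k=1  p_k/q_k = 2989440/136591
→ (2989440, 136591).  Check: 2989440²=8936751513600, 479·136591²=8936751513599, difference 1.
(x_2, y_2) = (2989440·2989440 + 479·136591·136591, 2989440·136591 + 136591·2989440) = (17873503027199, 816661198080)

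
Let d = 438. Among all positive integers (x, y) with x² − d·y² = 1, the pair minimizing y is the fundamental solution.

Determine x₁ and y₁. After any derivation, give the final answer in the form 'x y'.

293 14

[20; 1,12,1,40] for √438; ℓ=4 ⇒ convergent index 3
step 0: (20, 1)  from 20·(1,0) + (0,1)
step 1: (21, 1)  from 1·(20,1) + (1,0)
step 2: (272, 13)  from 12·(21,1) + (20,1)
step 3: (293, 14)  from 1·(272,13) + (21,1)
(x₁, y₁) = (293, 14);  293² − 438·14² = 1 ✓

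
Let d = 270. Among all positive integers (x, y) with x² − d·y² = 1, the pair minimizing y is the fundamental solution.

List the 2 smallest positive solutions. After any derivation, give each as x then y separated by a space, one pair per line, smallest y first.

√270 = [16; 2,3,6,3,2,32, …], period ℓ=6 (even) → k=5
step 0: (16, 1)  from 16·(1,0) + (0,1)
…
step 2: (115, 7)  from 3·(33,2) + (16,1)
…
step 4: (2284, 139)  from 3·(723,44) + (115,7)
step 5: (5291, 322)  from 2·(2284,139) + (723,44)
→ (5291, 322).  Check: 5291²=27994681, 270·322²=27994680, difference 1.
(x_2, y_2) = (5291·5291 + 270·322·322, 5291·322 + 322·5291) = (55989361, 3407404)

5291 322
55989361 3407404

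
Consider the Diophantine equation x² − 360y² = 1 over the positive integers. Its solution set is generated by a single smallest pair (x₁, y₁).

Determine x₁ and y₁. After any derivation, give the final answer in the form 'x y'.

19 1

√360 → a₀=18, period (1,36); ℓ=2 even so k=1
k=0  a_k=18  p_k/q_k = 18/1
k=1  a_k=1  p_k/q_k = 19/1
(x₁, y₁) = (19, 1);  19² − 360·1² = 1 ✓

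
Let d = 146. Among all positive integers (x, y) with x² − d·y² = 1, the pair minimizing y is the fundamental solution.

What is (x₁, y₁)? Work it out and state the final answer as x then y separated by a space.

√146 = [12; 12,24, …], period ℓ=2 (even) → k=1
step 0: (12, 1)  from 12·(1,0) + (0,1)
step 1: (145, 12)  from 12·(12,1) + (1,0)
(x₁, y₁) = (145, 12);  145² − 146·12² = 1 ✓

145 12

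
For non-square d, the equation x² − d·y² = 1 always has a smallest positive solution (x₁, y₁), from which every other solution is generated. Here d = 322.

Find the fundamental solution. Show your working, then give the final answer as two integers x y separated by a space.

√322 → a₀=17, period (1,16,1,34); ℓ=4 even so k=3
k=0  a_k=17  p_k/q_k = 17/1
…
k=2  a_k=16  p_k/q_k = 305/17
k=3  a_k=1  p_k/q_k = 323/18
fundamental: x₁=323, y₁=18  (since 104329 − 322·324 = 1)

323 18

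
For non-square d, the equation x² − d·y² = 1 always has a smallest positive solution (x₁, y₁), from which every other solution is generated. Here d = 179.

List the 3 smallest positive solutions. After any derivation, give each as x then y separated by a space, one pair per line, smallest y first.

d=179: √d = [13; 2,1,1,1,3,…,1,2,26] (ℓ=14, even), read p_13/q_13
a_0=13:  p_0=13·1+0=13,  q_0=13·0+1=1
a_1=2:  p_1=2·13+1=27,  q_1=2·1+0=2
…
a_5=3:  p_5=3·107+67=388,  q_5=3·8+5=29
a_6=5:  p_6=5·388+107=2047,  q_6=5·29+8=153
a_7=13:  p_7=13·2047+388=26999,  q_7=13·153+29=2018
a_8=5:  p_8=5·26999+2047=137042,  q_8=5·2018+153=10243
…
a_11=1:  p_11=1·575167+438125=1013292,  q_11=1·42990+32747=75737
a_12=1:  p_12=1·1013292+575167=1588459,  q_12=1·75737+42990=118727
a_13=2:  p_13=2·1588459+1013292=4190210,  q_13=2·118727+75737=313191
→ (4190210, 313191).  Check: 4190210²=17557859844100, 179·313191²=17557859844099, difference 1.
(x_2, y_2) = (4190210·4190210 + 179·313191·313191, 4190210·313191 + 313191·4190210) = (35115719688199, 2624672120220)
(x_3, y_3) = (4190210·35115719688199 + 179·313191·2624672120220, 4190210·2624672120220 + 313191·35115719688199) = (294284479589372473370, 21995854729733779209)

4190210 313191
35115719688199 2624672120220
294284479589372473370 21995854729733779209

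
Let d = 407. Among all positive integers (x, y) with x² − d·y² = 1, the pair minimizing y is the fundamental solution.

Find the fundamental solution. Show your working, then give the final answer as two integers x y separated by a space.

√407 → a₀=20, period (5,1,2,1,5,40); ℓ=6 even so k=5
i=0: a=20 ⇒ p=20, q=1
…
i=2: a=1 ⇒ p=121, q=6
i=3: a=2 ⇒ p=343, q=17
i=4: a=1 ⇒ p=464, q=23
i=5: a=5 ⇒ p=2663, q=132
fundamental: x₁=2663, y₁=132  (since 7091569 − 407·17424 = 1)

2663 132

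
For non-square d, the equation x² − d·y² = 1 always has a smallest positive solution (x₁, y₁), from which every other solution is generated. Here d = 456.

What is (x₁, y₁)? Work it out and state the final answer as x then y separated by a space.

1025 48

d=456: √d = [21; 2,1,4,1,2,42] (ℓ=6, even), read p_5/q_5
k=0  a_k=21  p_k/q_k = 21/1
…
k=3  a_k=4  p_k/q_k = 299/14
k=4  a_k=1  p_k/q_k = 363/17
k=5  a_k=2  p_k/q_k = 1025/48
→ (1025, 48).  Check: 1025²=1050625, 456·48²=1050624, difference 1.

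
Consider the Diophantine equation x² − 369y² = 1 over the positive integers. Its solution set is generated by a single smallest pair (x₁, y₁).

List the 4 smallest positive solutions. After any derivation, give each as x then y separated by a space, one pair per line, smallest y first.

8396801 437120
141012534067201 7340819306240
2368108374136006451201 123278797782910239360
39769069528107045198367948801 2070295065004669620717268480

d=369: √d = [19; 4,1,3,2,7,4,7,2,3,1,4,38] (ℓ=12, even), read p_11/q_11
i=0: a=19 ⇒ p=19, q=1
i=1: a=4 ⇒ p=77, q=4
i=2: a=1 ⇒ p=96, q=5
i=3: a=3 ⇒ p=365, q=19
…
i=5: a=7 ⇒ p=6147, q=320
i=6: a=4 ⇒ p=25414, q=1323
…
i=8: a=2 ⇒ p=393504, q=20485
i=9: a=3 ⇒ p=1364557, q=71036
i=10: a=1 ⇒ p=1758061, q=91521
i=11: a=4 ⇒ p=8396801, q=437120
(x₁, y₁) = (8396801, 437120);  8396801² − 369·437120² = 1 ✓
n=2: (8396801,437120)∘(8396801,437120) = (8396801·8396801+369·437120·437120, 8396801·437120+437120·8396801) = (141012534067201,7340819306240)
n=3: (141012534067201,7340819306240)∘(8396801,437120) = (8396801·141012534067201+369·437120·7340819306240, 8396801·7340819306240+437120·141012534067201) = (2368108374136006451201,123278797782910239360)
n=4: (2368108374136006451201,123278797782910239360)∘(8396801,437120) = (8396801·2368108374136006451201+369·437120·123278797782910239360, 8396801·123278797782910239360+437120·2368108374136006451201) = (39769069528107045198367948801,2070295065004669620717268480)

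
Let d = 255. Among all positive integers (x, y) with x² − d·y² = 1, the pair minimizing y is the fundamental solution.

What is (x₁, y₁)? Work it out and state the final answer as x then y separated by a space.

16 1

[15; 1,30] for √255; ℓ=2 ⇒ convergent index 1
k=0  a_k=15  p_k/q_k = 15/1
k=1  a_k=1  p_k/q_k = 16/1
→ (16, 1).  Check: 16²=256, 255·1²=255, difference 1.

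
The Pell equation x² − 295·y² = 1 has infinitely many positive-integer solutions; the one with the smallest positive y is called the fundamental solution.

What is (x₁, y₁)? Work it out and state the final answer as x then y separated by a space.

d=295: √d = [17; 5,1,2,3,2,6,2,3,2,1,5,34] (ℓ=12, even), read p_11/q_11
a_0=17:  p_0=17·1+0=17,  q_0=17·0+1=1
a_1=5:  p_1=5·17+1=86,  q_1=5·1+0=5
a_2=1:  p_2=1·86+17=103,  q_2=1·5+1=6
a_3=2:  p_3=2·103+86=292,  q_3=2·6+5=17
a_4=3:  p_4=3·292+103=979,  q_4=3·17+6=57
…
a_6=6:  p_6=6·2250+979=14479,  q_6=6·131+57=843
a_7=2:  p_7=2·14479+2250=31208,  q_7=2·843+131=1817
a_8=3:  p_8=3·31208+14479=108103,  q_8=3·1817+843=6294
a_9=2:  p_9=2·108103+31208=247414,  q_9=2·6294+1817=14405
a_10=1:  p_10=1·247414+108103=355517,  q_10=1·14405+6294=20699
a_11=5:  p_11=5·355517+247414=2024999,  q_11=5·20699+14405=117900
→ (2024999, 117900).  Check: 2024999²=4100620950001, 295·117900²=4100620950000, difference 1.

2024999 117900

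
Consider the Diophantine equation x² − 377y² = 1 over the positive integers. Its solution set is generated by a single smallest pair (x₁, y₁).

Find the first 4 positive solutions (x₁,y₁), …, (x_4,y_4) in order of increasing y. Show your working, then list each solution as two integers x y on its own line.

d=377: √d = [19; 2,2,2,38] (ℓ=4, even), read p_3/q_3
a_0=19:  p_0=19·1+0=19,  q_0=19·0+1=1
a_1=2:  p_1=2·19+1=39,  q_1=2·1+0=2
a_2=2:  p_2=2·39+19=97,  q_2=2·2+1=5
a_3=2:  p_3=2·97+39=233,  q_3=2·5+2=12
fundamental: x₁=233, y₁=12  (since 54289 − 377·144 = 1)
k=2:  x_2 = 233·233+377·12·12 = 108577,  y_2 = 233·12+12·233 = 5592
k=3:  x_3 = 233·108577+377·12·5592 = 50596649,  y_3 = 233·5592+12·108577 = 2605860
k=4:  x_4 = 233·50596649+377·12·2605860 = 23577929857,  y_4 = 233·2605860+12·50596649 = 1214325168

233 12
108577 5592
50596649 2605860
23577929857 1214325168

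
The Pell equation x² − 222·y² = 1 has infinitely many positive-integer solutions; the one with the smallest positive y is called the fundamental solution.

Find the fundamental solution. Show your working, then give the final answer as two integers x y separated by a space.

d=222: √d = [14; 1,8,1,28] (ℓ=4, even), read p_3/q_3
a_0=14:  p_0=14·1+0=14,  q_0=14·0+1=1
a_1=1:  p_1=1·14+1=15,  q_1=1·1+0=1
a_2=8:  p_2=8·15+14=134,  q_2=8·1+1=9
a_3=1:  p_3=1·134+15=149,  q_3=1·9+1=10
fundamental: x₁=149, y₁=10  (since 22201 − 222·100 = 1)

149 10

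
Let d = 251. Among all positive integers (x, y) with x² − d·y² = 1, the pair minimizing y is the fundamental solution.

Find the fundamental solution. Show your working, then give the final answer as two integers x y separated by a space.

3674890 231957

√251 → a₀=15, period (1,5,2,1,2,…,5,1,30); ℓ=14 even so k=13
a_0=15:  p_0=15·1+0=15,  q_0=15·0+1=1
a_1=1:  p_1=1·15+1=16,  q_1=1·1+0=1
a_2=5:  p_2=5·16+15=95,  q_2=5·1+1=6
a_3=2:  p_3=2·95+16=206,  q_3=2·6+1=13
a_4=1:  p_4=1·206+95=301,  q_4=1·13+6=19
…
a_7=15:  p_7=15·1917+808=29563,  q_7=15·121+51=1866
a_8=2:  p_8=2·29563+1917=61043,  q_8=2·1866+121=3853
a_9=2:  p_9=2·61043+29563=151649,  q_9=2·3853+1866=9572
a_10=1:  p_10=1·151649+61043=212692,  q_10=1·9572+3853=13425
a_11=2:  p_11=2·212692+151649=577033,  q_11=2·13425+9572=36422
a_12=5:  p_12=5·577033+212692=3097857,  q_12=5·36422+13425=195535
a_13=1:  p_13=1·3097857+577033=3674890,  q_13=1·195535+36422=231957
fundamental: x₁=3674890, y₁=231957  (since 13504816512100 − 251·53804049849 = 1)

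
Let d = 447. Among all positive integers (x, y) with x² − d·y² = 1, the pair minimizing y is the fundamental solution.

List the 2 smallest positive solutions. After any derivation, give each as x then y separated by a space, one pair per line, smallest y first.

148 7
43807 2072

d=447: √d = [21; 7,42] (ℓ=2, even), read p_1/q_1
k=0  a_k=21  p_k/q_k = 21/1
k=1  a_k=7  p_k/q_k = 148/7
fundamental: x₁=148, y₁=7  (since 21904 − 447·49 = 1)
(x_2, y_2) = (148·148 + 447·7·7, 148·7 + 7·148) = (43807, 2072)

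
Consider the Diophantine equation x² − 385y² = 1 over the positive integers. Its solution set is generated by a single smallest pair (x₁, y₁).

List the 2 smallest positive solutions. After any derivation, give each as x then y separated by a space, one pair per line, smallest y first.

d=385: √d = [19; 1,1,1,1,1,…,1,1,38] (ℓ=16, even), read p_15/q_15
k=0  a_k=19  p_k/q_k = 19/1
…
k=3  a_k=1  p_k/q_k = 59/3
k=4  a_k=1  p_k/q_k = 98/5
…
k=6  a_k=3  p_k/q_k = 569/29
…
k=8  a_k=2  p_k/q_k = 2021/103
…
k=13  a_k=1  p_k/q_k = 36280/1849
k=14  a_k=1  p_k/q_k = 59551/3035
k=15  a_k=1  p_k/q_k = 95831/4884
(x₁, y₁) = (95831, 4884);  95831² − 385·4884² = 1 ✓
(x_2, y_2) = (95831·95831 + 385·4884·4884, 95831·4884 + 4884·95831) = (18367161121, 936077208)

95831 4884
18367161121 936077208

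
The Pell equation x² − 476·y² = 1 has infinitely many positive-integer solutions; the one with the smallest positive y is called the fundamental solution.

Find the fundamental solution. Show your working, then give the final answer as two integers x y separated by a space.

28799 1320

√476 → a₀=21, period (1,4,2,10,2,4,1,42); ℓ=8 even so k=7
a_0=21:  p_0=21·1+0=21,  q_0=21·0+1=1
…
a_2=4:  p_2=4·22+21=109,  q_2=4·1+1=5
…
a_4=10:  p_4=10·240+109=2509,  q_4=10·11+5=115
a_5=2:  p_5=2·2509+240=5258,  q_5=2·115+11=241
a_6=4:  p_6=4·5258+2509=23541,  q_6=4·241+115=1079
a_7=1:  p_7=1·23541+5258=28799,  q_7=1·1079+241=1320
→ (28799, 1320).  Check: 28799²=829382401, 476·1320²=829382400, difference 1.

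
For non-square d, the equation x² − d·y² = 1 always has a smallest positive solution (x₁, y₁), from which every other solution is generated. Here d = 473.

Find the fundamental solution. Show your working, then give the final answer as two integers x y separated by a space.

√473 → a₀=21, period (1,2,1,42); ℓ=4 even so k=3
k=0  a_k=21  p_k/q_k = 21/1
…
k=2  a_k=2  p_k/q_k = 65/3
k=3  a_k=1  p_k/q_k = 87/4
fundamental: x₁=87, y₁=4  (since 7569 − 473·16 = 1)

87 4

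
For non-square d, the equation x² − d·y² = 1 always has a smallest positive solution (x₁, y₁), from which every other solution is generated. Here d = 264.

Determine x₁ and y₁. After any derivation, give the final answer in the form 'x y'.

d=264: √d = [16; 4,32] (ℓ=2, even), read p_1/q_1
step 0: (16, 1)  from 16·(1,0) + (0,1)
step 1: (65, 4)  from 4·(16,1) + (1,0)
fundamental: x₁=65, y₁=4  (since 4225 − 264·16 = 1)

65 4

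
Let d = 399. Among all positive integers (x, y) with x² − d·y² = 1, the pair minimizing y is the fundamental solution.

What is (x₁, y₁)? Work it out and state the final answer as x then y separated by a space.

20 1

d=399: √d = [19; 1,38] (ℓ=2, even), read p_1/q_1
a_0=19:  p_0=19·1+0=19,  q_0=19·0+1=1
a_1=1:  p_1=1·19+1=20,  q_1=1·1+0=1
→ (20, 1).  Check: 20²=400, 399·1²=399, difference 1.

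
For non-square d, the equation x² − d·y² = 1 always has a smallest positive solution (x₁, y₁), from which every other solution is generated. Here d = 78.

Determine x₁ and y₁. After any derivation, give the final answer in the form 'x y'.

53 6

[8; 1,4,1,16] for √78; ℓ=4 ⇒ convergent index 3
k=0  a_k=8  p_k/q_k = 8/1
…
k=2  a_k=4  p_k/q_k = 44/5
k=3  a_k=1  p_k/q_k = 53/6
(x₁, y₁) = (53, 6);  53² − 78·6² = 1 ✓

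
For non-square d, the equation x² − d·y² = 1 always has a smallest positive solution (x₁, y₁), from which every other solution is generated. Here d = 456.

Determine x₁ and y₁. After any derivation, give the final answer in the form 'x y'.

1025 48

d=456: √d = [21; 2,1,4,1,2,42] (ℓ=6, even), read p_5/q_5
i=0: a=21 ⇒ p=21, q=1
i=1: a=2 ⇒ p=43, q=2
…
i=4: a=1 ⇒ p=363, q=17
i=5: a=2 ⇒ p=1025, q=48
→ (1025, 48).  Check: 1025²=1050625, 456·48²=1050624, difference 1.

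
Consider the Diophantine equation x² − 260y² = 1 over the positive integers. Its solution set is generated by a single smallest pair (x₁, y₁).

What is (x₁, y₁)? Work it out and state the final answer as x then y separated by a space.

√260 → a₀=16, period (8,32); ℓ=2 even so k=1
step 0: (16, 1)  from 16·(1,0) + (0,1)
step 1: (129, 8)  from 8·(16,1) + (1,0)
→ (129, 8).  Check: 129²=16641, 260·8²=16640, difference 1.

129 8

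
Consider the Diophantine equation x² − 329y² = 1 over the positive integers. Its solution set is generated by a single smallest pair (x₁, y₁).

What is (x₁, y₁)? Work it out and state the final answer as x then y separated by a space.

2376415 131016

√329 = [18; 7,4,2,1,1,4,1,1,2,4,7,36, …], period ℓ=12 (even) → k=11
step 0: (18, 1)  from 18·(1,0) + (0,1)
…
step 2: (526, 29)  from 4·(127,7) + (18,1)
…
step 4: (1705, 94)  from 1·(1179,65) + (526,29)
step 5: (2884, 159)  from 1·(1705,94) + (1179,65)
…
step 8: (29366, 1619)  from 1·(16125,889) + (13241,730)
step 9: (74857, 4127)  from 2·(29366,1619) + (16125,889)
step 10: (328794, 18127)  from 4·(74857,4127) + (29366,1619)
step 11: (2376415, 131016)  from 7·(328794,18127) + (74857,4127)
fundamental: x₁=2376415, y₁=131016  (since 5647348252225 − 329·17165192256 = 1)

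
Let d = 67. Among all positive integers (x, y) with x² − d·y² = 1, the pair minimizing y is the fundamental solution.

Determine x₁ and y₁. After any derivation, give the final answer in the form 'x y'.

48842 5967

d=67: √d = [8; 5,2,1,1,7,1,1,2,5,16] (ℓ=10, even), read p_9/q_9
k=0  a_k=8  p_k/q_k = 8/1
…
k=2  a_k=2  p_k/q_k = 90/11
…
k=5  a_k=7  p_k/q_k = 1678/205
k=6  a_k=1  p_k/q_k = 1899/232
k=7  a_k=1  p_k/q_k = 3577/437
k=8  a_k=2  p_k/q_k = 9053/1106
k=9  a_k=5  p_k/q_k = 48842/5967
→ (48842, 5967).  Check: 48842²=2385540964, 67·5967²=2385540963, difference 1.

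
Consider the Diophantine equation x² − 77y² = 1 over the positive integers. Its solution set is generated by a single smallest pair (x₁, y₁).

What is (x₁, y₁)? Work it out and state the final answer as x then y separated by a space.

351 40

√77 = [8; 1,3,2,3,1,16, …], period ℓ=6 (even) → k=5
i=0: a=8 ⇒ p=8, q=1
i=1: a=1 ⇒ p=9, q=1
…
i=3: a=2 ⇒ p=79, q=9
i=4: a=3 ⇒ p=272, q=31
i=5: a=1 ⇒ p=351, q=40
fundamental: x₁=351, y₁=40  (since 123201 − 77·1600 = 1)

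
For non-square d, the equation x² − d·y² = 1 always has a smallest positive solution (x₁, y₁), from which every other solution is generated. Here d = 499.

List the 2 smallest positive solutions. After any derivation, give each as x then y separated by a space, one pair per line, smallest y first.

4490 201
40320199 1804980

d=499: √d = [22; 2,1,21,1,2,44] (ℓ=6, even), read p_5/q_5
step 0: (22, 1)  from 22·(1,0) + (0,1)
…
step 3: (1452, 65)  from 21·(67,3) + (45,2)
step 4: (1519, 68)  from 1·(1452,65) + (67,3)
step 5: (4490, 201)  from 2·(1519,68) + (1452,65)
(x₁, y₁) = (4490, 201);  4490² − 499·201² = 1 ✓
(x_2, y_2) = (4490·4490 + 499·201·201, 4490·201 + 201·4490) = (40320199, 1804980)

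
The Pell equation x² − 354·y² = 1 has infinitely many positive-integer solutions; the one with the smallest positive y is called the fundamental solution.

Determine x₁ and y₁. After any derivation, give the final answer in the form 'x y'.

√354 → a₀=18, period (1,4,2,2,18,2,2,4,1,36); ℓ=10 even so k=9
k=0  a_k=18  p_k/q_k = 18/1
…
k=2  a_k=4  p_k/q_k = 94/5
k=3  a_k=2  p_k/q_k = 207/11
k=4  a_k=2  p_k/q_k = 508/27
…
k=6  a_k=2  p_k/q_k = 19210/1021
k=7  a_k=2  p_k/q_k = 47771/2539
k=8  a_k=4  p_k/q_k = 210294/11177
k=9  a_k=1  p_k/q_k = 258065/13716
fundamental: x₁=258065, y₁=13716  (since 66597544225 − 354·188128656 = 1)

258065 13716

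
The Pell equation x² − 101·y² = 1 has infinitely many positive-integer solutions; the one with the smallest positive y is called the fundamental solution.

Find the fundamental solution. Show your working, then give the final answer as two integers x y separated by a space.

201 20

√101 = [10; 20, …], period ℓ=1 (odd) → k=1
i=0: a=10 ⇒ p=10, q=1
i=1: a=20 ⇒ p=201, q=20
fundamental: x₁=201, y₁=20  (since 40401 − 101·400 = 1)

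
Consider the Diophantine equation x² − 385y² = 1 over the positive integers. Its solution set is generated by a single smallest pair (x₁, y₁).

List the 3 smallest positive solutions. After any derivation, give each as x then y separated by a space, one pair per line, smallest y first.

d=385: √d = [19; 1,1,1,1,1,…,1,1,38] (ℓ=16, even), read p_15/q_15
k=0  a_k=19  p_k/q_k = 19/1
k=1  a_k=1  p_k/q_k = 20/1
k=2  a_k=1  p_k/q_k = 39/2
k=3  a_k=1  p_k/q_k = 59/3
k=4  a_k=1  p_k/q_k = 98/5
…
k=6  a_k=3  p_k/q_k = 569/29
k=7  a_k=1  p_k/q_k = 726/37
…
k=9  a_k=1  p_k/q_k = 2747/140
k=10  a_k=3  p_k/q_k = 10262/523
k=11  a_k=1  p_k/q_k = 13009/663
k=12  a_k=1  p_k/q_k = 23271/1186
k=13  a_k=1  p_k/q_k = 36280/1849
k=14  a_k=1  p_k/q_k = 59551/3035
k=15  a_k=1  p_k/q_k = 95831/4884
→ (95831, 4884).  Check: 95831²=9183580561, 385·4884²=9183580560, difference 1.
(95831+4884√385)^2 = 18367161121 + 936077208√385
(95831+4884√385)^3 = 3520286834677271 + 179410429834812√385

95831 4884
18367161121 936077208
3520286834677271 179410429834812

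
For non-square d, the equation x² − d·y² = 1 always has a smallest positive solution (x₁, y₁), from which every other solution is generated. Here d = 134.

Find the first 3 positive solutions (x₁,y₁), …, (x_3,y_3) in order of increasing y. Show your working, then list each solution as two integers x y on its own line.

[11; 1,1,2,1,3,…,1,1,22] for √134; ℓ=14 ⇒ convergent index 13
k=0  a_k=11  p_k/q_k = 11/1
k=1  a_k=1  p_k/q_k = 12/1
…
k=3  a_k=2  p_k/q_k = 58/5
…
k=5  a_k=3  p_k/q_k = 301/26
k=6  a_k=1  p_k/q_k = 382/33
k=7  a_k=10  p_k/q_k = 4121/356
…
k=11  a_k=2  p_k/q_k = 61896/5347
k=12  a_k=1  p_k/q_k = 84029/7259
k=13  a_k=1  p_k/q_k = 145925/12606
fundamental: x₁=145925, y₁=12606  (since 21294105625 − 134·158911236 = 1)
k=2:  x_2 = 145925·145925+134·12606·12606 = 42588211249,  y_2 = 145925·12606+12606·145925 = 3679061100
k=3:  x_3 = 145925·42588211249+134·12606·3679061100 = 12429369452874725,  y_3 = 145925·3679061100+12606·42588211249 = 1073733982022394

145925 12606
42588211249 3679061100
12429369452874725 1073733982022394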